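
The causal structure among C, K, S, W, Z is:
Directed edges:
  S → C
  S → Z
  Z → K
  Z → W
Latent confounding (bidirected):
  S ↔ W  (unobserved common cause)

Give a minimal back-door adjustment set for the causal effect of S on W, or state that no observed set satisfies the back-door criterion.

S→W: no observed back-door set.

desc(S)\{S}={C,K,W,Z}; candidates ⊆ {—}.
S↔W: latent back-door arc(s) into S.
size 0: {}; under {} S still reaches {W} ∋ W.
S↔W cannot be blocked by any observed set — no back-door set.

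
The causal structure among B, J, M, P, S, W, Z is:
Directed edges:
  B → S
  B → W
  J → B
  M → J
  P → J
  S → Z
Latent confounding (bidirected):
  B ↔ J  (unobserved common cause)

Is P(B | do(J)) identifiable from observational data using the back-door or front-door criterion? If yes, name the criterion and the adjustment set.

desc(J)\{J}={B,S,W,Z}; candidates ⊆ {M,P}.
J↔B: latent back-door arc(s) into J.
size 0: {}; under {} J still reaches {B,M,P,S,W,Z} ∋ B.
size 1: {M}, {P}; under {M} J still reaches {B,P,S,W,Z} ∋ B.
size 2: {M,P}; under {M,P} J still reaches {B,S,W,Z} ∋ B.
J↔B cannot be blocked by any observed set — no back-door set.
No mediator lies on a directed J→…→B path.
Neither criterion identifies P(B|do(J)) in this graph.

P(B|do(J)): not identifiable (no BD/FD set).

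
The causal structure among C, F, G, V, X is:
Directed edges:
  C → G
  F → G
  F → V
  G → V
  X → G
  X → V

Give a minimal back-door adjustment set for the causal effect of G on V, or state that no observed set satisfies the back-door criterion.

G→V: minimal back-door set {F, X}.

desc(G)\{G}={V}; candidates ⊆ {C,F,X}.
size 0: {}; under {} G still reaches {C,F,V,X} ∋ V.
size 1: {C}, {F}, {X}; under {C} G still reaches {F,V,X} ∋ V.
{F,X}: G⊥V given {F,X} in G with G→· removed — back-door holds.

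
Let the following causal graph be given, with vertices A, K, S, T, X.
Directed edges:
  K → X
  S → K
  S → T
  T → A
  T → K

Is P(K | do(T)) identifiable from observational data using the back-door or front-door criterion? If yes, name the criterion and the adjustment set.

desc(T)\{T}={A,K,X}; candidates ⊆ {S}.
size 0: {}; under {} T still reaches {K,S,X} ∋ K.
{S}: T⊥K given {S} in G with T→· removed — back-door holds.
P(K|do(T)) = Σ_{S} P(K|T,S)·P(S).

P(K|do(T)): backdoor, adjust for {S}.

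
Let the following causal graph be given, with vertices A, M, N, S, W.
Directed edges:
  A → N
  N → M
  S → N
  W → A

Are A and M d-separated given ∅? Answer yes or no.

No — A and M are d-connected given ∅.

Bayes-Ball from A | ∅ reaches {M,N,W}.
M ∈ reach(A|∅) ⇒ A ⊥̸ M | ∅.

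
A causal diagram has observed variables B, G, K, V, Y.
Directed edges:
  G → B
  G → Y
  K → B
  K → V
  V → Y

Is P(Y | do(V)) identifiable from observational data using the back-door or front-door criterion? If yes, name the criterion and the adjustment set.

desc(V)\{V}={Y}; candidates ⊆ {B,G,K}.
∅: V⊥Y given ∅ in G with V→· removed — back-door holds.
P(Y|do(V)) = P(Y|V) — no adjustment needed.

P(Y|do(V)): backdoor, adjust for ∅.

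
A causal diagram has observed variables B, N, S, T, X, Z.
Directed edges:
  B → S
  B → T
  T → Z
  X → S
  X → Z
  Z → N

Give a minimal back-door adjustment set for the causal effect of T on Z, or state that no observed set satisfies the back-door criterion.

T→Z: minimal back-door set ∅.

desc(T)\{T}={N,Z}; candidates ⊆ {B,S,X}.
∅: T⊥Z given ∅ in G with T→· removed — back-door holds.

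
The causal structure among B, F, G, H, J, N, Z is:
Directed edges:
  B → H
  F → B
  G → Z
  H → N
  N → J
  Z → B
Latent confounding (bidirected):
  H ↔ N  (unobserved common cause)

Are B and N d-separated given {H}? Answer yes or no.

No — B and N are d-connected given {H}.

Bayes-Ball from B | {H} reaches {F,G,J,N,Z}.
N ∈ reach(B|{H}) ⇒ B ⊥̸ N | {H}.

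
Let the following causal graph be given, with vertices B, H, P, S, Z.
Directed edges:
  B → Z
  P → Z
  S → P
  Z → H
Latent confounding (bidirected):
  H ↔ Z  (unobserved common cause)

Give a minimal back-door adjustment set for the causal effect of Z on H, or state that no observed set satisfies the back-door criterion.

desc(Z)\{Z}={H}; candidates ⊆ {B,P,S}.
Z↔H: latent back-door arc(s) into Z.
size 0: {}; under {} Z still reaches {B,H,P,S} ∋ H.
size 1: {B}, {P}, {S}; under {B} Z still reaches {H,P,S} ∋ H.
size 2: {B,P}, {B,S}, {P,S}; under {B,P} Z still reaches {H} ∋ H.
Z↔H cannot be blocked by any observed set — no back-door set.

Z→H: no observed back-door set.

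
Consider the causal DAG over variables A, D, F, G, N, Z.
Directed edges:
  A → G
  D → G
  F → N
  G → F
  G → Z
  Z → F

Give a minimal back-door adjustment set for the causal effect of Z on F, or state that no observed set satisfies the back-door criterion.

desc(Z)\{Z}={F,N}; candidates ⊆ {A,D,G}.
size 0: {}; under {} Z still reaches {A,D,F,G,N} ∋ F.
{G}: Z⊥F given {G} in G with Z→· removed — back-door holds.

Z→F: minimal back-door set {G}.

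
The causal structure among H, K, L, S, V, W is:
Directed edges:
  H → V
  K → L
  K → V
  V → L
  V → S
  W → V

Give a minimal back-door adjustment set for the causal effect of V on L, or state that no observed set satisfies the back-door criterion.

desc(V)\{V}={L,S}; candidates ⊆ {H,K,W}.
size 0: {}; under {} V still reaches {H,K,L,W} ∋ L.
{K}: V⊥L given {K} in G with V→· removed — back-door holds.

V→L: minimal back-door set {K}.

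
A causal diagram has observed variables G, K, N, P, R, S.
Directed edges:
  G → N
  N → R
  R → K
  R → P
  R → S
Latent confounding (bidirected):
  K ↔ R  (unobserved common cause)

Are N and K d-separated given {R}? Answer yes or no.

No — N and K are d-connected given {R}.

Bayes-Ball from N | {R} reaches {G,K}.
K ∈ reach(N|{R}) ⇒ N ⊥̸ K | {R}.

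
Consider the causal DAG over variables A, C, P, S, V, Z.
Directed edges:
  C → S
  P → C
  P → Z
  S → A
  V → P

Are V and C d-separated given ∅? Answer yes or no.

Bayes-Ball from V | ∅ reaches {A,C,P,S,Z}.
C ∈ reach(V|∅) ⇒ V ⊥̸ C | ∅.

No — V and C are d-connected given ∅.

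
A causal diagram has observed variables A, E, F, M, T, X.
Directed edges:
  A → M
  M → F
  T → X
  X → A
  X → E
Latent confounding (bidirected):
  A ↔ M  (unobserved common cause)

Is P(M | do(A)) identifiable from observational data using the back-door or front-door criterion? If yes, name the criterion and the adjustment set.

P(M|do(A)): not identifiable (no BD/FD set).

desc(A)\{A}={F,M}; candidates ⊆ {E,T,X}.
A↔M: latent back-door arc(s) into A.
size 0: {}; under {} A still reaches {E,F,M,T,X} ∋ M.
size 1: {E}, {T}, {X}; under {E} A still reaches {F,M,T,X} ∋ M.
size 2: {E,T}, {E,X}, {T,X}; under {E,T} A still reaches {F,M,X} ∋ M.
A↔M cannot be blocked by any observed set — no back-door set.
No mediator lies on a directed A→…→M path.
Neither criterion identifies P(M|do(A)) in this graph.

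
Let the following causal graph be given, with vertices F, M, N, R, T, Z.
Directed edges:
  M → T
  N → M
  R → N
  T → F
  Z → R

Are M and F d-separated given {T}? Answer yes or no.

Bayes-Ball from M | {T} reaches {N,R,Z}.
F ∉ reach(M|{T}) ⇒ M ⊥ F | {T}.

Yes — M ⊥ F | {T}.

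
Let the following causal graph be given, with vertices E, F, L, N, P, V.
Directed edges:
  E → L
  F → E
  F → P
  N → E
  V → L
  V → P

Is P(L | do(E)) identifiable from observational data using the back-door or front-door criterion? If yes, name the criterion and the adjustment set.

P(L|do(E)): backdoor, adjust for ∅.

desc(E)\{E}={L}; candidates ⊆ {F,N,P,V}.
∅: E⊥L given ∅ in G with E→· removed — back-door holds.
P(L|do(E)) = P(L|E) — no adjustment needed.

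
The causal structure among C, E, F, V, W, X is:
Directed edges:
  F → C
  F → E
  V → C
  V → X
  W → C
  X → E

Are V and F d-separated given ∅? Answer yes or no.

Yes — V ⊥ F | ∅.

Bayes-Ball from V | ∅ reaches {C,E,X}.
F ∉ reach(V|∅) ⇒ V ⊥ F | ∅.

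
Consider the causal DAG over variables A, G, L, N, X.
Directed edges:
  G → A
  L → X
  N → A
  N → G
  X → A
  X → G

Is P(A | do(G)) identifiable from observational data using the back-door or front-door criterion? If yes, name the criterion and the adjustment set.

P(A|do(G)): backdoor, adjust for {N, X}.

desc(G)\{G}={A}; candidates ⊆ {L,N,X}.
size 0: {}; under {} G still reaches {A,L,N,X} ∋ A.
size 1: {L}, {N}, {X}; under {L} G still reaches {A,N,X} ∋ A.
{N,X}: G⊥A given {N,X} in G with G→· removed — back-door holds.
P(A|do(G)) = Σ_{N,X} P(A|G,N,X)·P(N,X).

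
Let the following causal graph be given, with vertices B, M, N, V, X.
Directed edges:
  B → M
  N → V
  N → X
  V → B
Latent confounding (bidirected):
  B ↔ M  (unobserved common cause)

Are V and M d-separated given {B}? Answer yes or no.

No — V and M are d-connected given {B}.

Bayes-Ball from V | {B} reaches {M,N,X}.
M ∈ reach(V|{B}) ⇒ V ⊥̸ M | {B}.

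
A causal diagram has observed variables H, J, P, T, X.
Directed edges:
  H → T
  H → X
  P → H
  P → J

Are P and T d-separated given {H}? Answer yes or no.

Bayes-Ball from P | {H} reaches {J}.
T ∉ reach(P|{H}) ⇒ P ⊥ T | {H}.

Yes — P ⊥ T | {H}.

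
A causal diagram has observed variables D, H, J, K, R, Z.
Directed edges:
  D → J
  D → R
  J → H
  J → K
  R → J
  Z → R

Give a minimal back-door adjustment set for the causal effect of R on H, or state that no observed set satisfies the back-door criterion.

desc(R)\{R}={H,J,K}; candidates ⊆ {D,Z}.
size 0: {}; under {} R still reaches {D,H,J,K,Z} ∋ H.
{D}: R⊥H given {D} in G with R→· removed — back-door holds.

R→H: minimal back-door set {D}.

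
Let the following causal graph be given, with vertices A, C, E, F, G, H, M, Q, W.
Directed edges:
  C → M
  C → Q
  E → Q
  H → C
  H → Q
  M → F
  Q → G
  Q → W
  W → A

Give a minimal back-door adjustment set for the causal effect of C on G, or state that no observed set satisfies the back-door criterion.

desc(C)\{C}={A,F,G,M,Q,W}; candidates ⊆ {E,H}.
size 0: {}; under {} C still reaches {A,G,H,Q,W} ∋ G.
{H}: C⊥G given {H} in G with C→· removed — back-door holds.

C→G: minimal back-door set {H}.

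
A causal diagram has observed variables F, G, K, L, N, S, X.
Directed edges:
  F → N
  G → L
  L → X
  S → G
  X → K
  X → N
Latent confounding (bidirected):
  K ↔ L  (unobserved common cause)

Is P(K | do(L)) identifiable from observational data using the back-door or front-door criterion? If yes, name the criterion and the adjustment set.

P(K|do(L)): frontdoor, adjust for {X}.

desc(L)\{L}={K,N,X}; candidates ⊆ {F,G,S}.
L↔K: latent back-door arc(s) into L.
size 0: {}; under {} L still reaches {G,K,S} ∋ K.
size 1: {F}, {G}, {S}; under {F} L still reaches {G,K,S} ∋ K.
size 2: {F,G}, {F,S}, {G,S}; under {F,G} L still reaches {K} ∋ K.
L↔K cannot be blocked by any observed set — no back-door set.
{X}: (i) intercepts every directed L→K path; (ii) no back-door L→{X}; (iii) {L} blocks every back-door {X}→K. Front-door holds.
P(K|do(L)) = Σ_{X} P(X|L) Σ_{L'} P(K|X,L')P(L').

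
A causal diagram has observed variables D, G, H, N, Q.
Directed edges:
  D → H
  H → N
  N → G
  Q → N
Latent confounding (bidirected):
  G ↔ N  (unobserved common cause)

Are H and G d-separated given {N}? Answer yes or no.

Bayes-Ball from H | {N} reaches {D,G,Q}.
G ∈ reach(H|{N}) ⇒ H ⊥̸ G | {N}.

No — H and G are d-connected given {N}.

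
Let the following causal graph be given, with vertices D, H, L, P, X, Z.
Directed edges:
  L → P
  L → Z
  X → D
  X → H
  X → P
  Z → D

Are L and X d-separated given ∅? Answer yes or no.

Bayes-Ball from L | ∅ reaches {D,P,Z}.
X ∉ reach(L|∅) ⇒ L ⊥ X | ∅.

Yes — L ⊥ X | ∅.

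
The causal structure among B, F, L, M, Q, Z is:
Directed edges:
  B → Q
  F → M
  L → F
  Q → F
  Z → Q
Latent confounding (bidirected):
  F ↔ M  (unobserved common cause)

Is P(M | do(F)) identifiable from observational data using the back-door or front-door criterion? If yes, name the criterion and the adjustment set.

P(M|do(F)): not identifiable (no BD/FD set).

desc(F)\{F}={M}; candidates ⊆ {B,L,Q,Z}.
F↔M: latent back-door arc(s) into F.
size 0: {}; under {} F still reaches {B,L,M,Q,Z} ∋ M.
size 1: {B}, {L}, {Q} …(+1); under {B} F still reaches {L,M,Q,Z} ∋ M.
size 2: {B,L}, {B,Q}, {B,Z} …(+3); under {B,L} F still reaches {M,Q,Z} ∋ M.
F↔M cannot be blocked by any observed set — no back-door set.
No mediator lies on a directed F→…→M path.
Neither criterion identifies P(M|do(F)) in this graph.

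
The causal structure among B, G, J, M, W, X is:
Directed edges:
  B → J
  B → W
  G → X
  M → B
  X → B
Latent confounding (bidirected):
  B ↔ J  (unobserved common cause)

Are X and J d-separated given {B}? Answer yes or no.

Bayes-Ball from X | {B} reaches {G,J,M}.
J ∈ reach(X|{B}) ⇒ X ⊥̸ J | {B}.

No — X and J are d-connected given {B}.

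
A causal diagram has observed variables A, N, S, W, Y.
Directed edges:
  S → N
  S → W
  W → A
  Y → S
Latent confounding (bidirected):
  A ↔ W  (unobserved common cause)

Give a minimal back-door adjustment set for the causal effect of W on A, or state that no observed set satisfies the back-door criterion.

desc(W)\{W}={A}; candidates ⊆ {N,S,Y}.
W↔A: latent back-door arc(s) into W.
size 0: {}; under {} W still reaches {A,N,S,Y} ∋ A.
size 1: {N}, {S}, {Y}; under {N} W still reaches {A,S,Y} ∋ A.
size 2: {N,S}, {N,Y}, {S,Y}; under {N,S} W still reaches {A} ∋ A.
W↔A cannot be blocked by any observed set — no back-door set.

W→A: no observed back-door set.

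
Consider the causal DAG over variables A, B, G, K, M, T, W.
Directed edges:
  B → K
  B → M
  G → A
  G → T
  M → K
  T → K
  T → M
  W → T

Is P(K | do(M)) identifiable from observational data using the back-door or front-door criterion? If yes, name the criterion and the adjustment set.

desc(M)\{M}={K}; candidates ⊆ {A,B,G,T,W}.
size 0: {}; under {} M still reaches {A,B,G,K,T,W} ∋ K.
size 1: {A}, {B}, {G} …(+2); under {A} M still reaches {B,G,K,T,W} ∋ K.
{B,T}: M⊥K given {B,T} in G with M→· removed — back-door holds.
P(K|do(M)) = Σ_{B,T} P(K|M,B,T)·P(B,T).

P(K|do(M)): backdoor, adjust for {B, T}.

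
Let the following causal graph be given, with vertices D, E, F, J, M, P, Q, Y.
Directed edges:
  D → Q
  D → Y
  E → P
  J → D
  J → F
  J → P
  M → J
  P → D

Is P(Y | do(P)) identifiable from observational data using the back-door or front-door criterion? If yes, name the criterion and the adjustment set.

P(Y|do(P)): backdoor, adjust for {J}.

desc(P)\{P}={D,Q,Y}; candidates ⊆ {E,F,J,M}.
size 0: {}; under {} P still reaches {D,E,F,J,M,Q,Y} ∋ Y.
{J}: P⊥Y given {J} in G with P→· removed — back-door holds.
P(Y|do(P)) = Σ_{J} P(Y|P,J)·P(J).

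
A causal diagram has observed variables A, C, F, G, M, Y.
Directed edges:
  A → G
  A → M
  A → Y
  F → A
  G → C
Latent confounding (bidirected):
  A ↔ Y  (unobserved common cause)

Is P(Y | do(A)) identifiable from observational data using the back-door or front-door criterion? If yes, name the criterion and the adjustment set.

P(Y|do(A)): not identifiable (no BD/FD set).

desc(A)\{A}={C,G,M,Y}; candidates ⊆ {F}.
A↔Y: latent back-door arc(s) into A.
size 0: {}; under {} A still reaches {F,Y} ∋ Y.
size 1: {F}; under {F} A still reaches {Y} ∋ Y.
A↔Y cannot be blocked by any observed set — no back-door set.
No mediator lies on a directed A→…→Y path.
Neither criterion identifies P(Y|do(A)) in this graph.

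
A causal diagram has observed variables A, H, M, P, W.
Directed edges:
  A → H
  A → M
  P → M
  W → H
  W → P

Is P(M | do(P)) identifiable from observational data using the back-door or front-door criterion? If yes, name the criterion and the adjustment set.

P(M|do(P)): backdoor, adjust for ∅.

desc(P)\{P}={M}; candidates ⊆ {A,H,W}.
∅: P⊥M given ∅ in G with P→· removed — back-door holds.
P(M|do(P)) = P(M|P) — no adjustment needed.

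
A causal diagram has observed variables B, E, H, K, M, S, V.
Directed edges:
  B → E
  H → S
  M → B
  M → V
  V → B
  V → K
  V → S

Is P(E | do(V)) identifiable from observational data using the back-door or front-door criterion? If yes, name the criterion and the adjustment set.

P(E|do(V)): backdoor, adjust for {M}.

desc(V)\{V}={B,E,K,S}; candidates ⊆ {H,M}.
size 0: {}; under {} V still reaches {B,E,M} ∋ E.
{M}: V⊥E given {M} in G with V→· removed — back-door holds.
P(E|do(V)) = Σ_{M} P(E|V,M)·P(M).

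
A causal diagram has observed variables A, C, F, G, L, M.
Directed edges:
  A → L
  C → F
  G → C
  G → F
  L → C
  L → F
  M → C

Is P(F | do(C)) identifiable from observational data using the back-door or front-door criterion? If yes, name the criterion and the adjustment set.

desc(C)\{C}={F}; candidates ⊆ {A,G,L,M}.
size 0: {}; under {} C still reaches {A,F,G,L,M} ∋ F.
size 1: {A}, {G}, {L} …(+1); under {A} C still reaches {F,G,L,M} ∋ F.
{G,L}: C⊥F given {G,L} in G with C→· removed — back-door holds.
P(F|do(C)) = Σ_{G,L} P(F|C,G,L)·P(G,L).

P(F|do(C)): backdoor, adjust for {G, L}.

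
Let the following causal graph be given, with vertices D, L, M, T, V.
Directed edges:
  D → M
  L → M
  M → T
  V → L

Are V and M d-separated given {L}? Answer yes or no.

Bayes-Ball from V | {L} reaches ∅.
M ∉ reach(V|{L}) ⇒ V ⊥ M | {L}.

Yes — V ⊥ M | {L}.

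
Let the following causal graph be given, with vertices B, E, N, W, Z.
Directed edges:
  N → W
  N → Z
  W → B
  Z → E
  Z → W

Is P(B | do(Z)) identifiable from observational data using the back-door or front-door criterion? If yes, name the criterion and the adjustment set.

desc(Z)\{Z}={B,E,W}; candidates ⊆ {N}.
size 0: {}; under {} Z still reaches {B,N,W} ∋ B.
{N}: Z⊥B given {N} in G with Z→· removed — back-door holds.
P(B|do(Z)) = Σ_{N} P(B|Z,N)·P(N).

P(B|do(Z)): backdoor, adjust for {N}.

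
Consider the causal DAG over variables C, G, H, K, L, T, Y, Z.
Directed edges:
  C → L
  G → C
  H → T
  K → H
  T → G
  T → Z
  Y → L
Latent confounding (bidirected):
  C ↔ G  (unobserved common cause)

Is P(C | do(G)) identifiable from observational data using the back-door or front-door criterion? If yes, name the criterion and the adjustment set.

P(C|do(G)): not identifiable (no BD/FD set).

desc(G)\{G}={C,L}; candidates ⊆ {H,K,T,Y,Z}.
G↔C: latent back-door arc(s) into G.
size 0: {}; under {} G still reaches {C,H,K,L,T,Z} ∋ C.
size 1: {H}, {K}, {T} …(+2); under {H} G still reaches {C,L,T,Z} ∋ C.
size 2: {H,K}, {H,T}, {H,Y} …(+7); under {H,K} G still reaches {C,L,T,Z} ∋ C.
G↔C cannot be blocked by any observed set — no back-door set.
No mediator lies on a directed G→…→C path.
Neither criterion identifies P(C|do(G)) in this graph.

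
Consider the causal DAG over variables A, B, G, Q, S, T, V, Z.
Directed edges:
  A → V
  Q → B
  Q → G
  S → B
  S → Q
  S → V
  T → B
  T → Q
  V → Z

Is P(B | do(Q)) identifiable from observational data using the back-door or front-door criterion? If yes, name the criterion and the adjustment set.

P(B|do(Q)): backdoor, adjust for {S, T}.

desc(Q)\{Q}={B,G}; candidates ⊆ {A,S,T,V,Z}.
size 0: {}; under {} Q still reaches {B,S,T,V,Z} ∋ B.
size 1: {A}, {S}, {T} …(+2); under {A} Q still reaches {B,S,T,V,Z} ∋ B.
{S,T}: Q⊥B given {S,T} in G with Q→· removed — back-door holds.
P(B|do(Q)) = Σ_{S,T} P(B|Q,S,T)·P(S,T).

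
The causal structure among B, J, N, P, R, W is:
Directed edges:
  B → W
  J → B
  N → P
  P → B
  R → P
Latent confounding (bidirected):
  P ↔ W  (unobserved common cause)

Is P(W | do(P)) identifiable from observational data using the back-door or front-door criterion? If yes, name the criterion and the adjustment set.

desc(P)\{P}={B,W}; candidates ⊆ {J,N,R}.
P↔W: latent back-door arc(s) into P.
size 0: {}; under {} P still reaches {N,R,W} ∋ W.
size 1: {J}, {N}, {R}; under {J} P still reaches {N,R,W} ∋ W.
size 2: {J,N}, {J,R}, {N,R}; under {J,N} P still reaches {R,W} ∋ W.
P↔W cannot be blocked by any observed set — no back-door set.
{B}: (i) intercepts every directed P→W path; (ii) no back-door P→{B}; (iii) {P} blocks every back-door {B}→W. Front-door holds.
P(W|do(P)) = Σ_{B} P(B|P) Σ_{P'} P(W|B,P')P(P').

P(W|do(P)): frontdoor, adjust for {B}.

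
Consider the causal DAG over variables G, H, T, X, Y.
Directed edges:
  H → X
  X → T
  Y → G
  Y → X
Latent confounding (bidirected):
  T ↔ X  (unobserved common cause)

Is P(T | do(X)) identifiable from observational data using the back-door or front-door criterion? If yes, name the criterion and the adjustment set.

desc(X)\{X}={T}; candidates ⊆ {G,H,Y}.
X↔T: latent back-door arc(s) into X.
size 0: {}; under {} X still reaches {G,H,T,Y} ∋ T.
size 1: {G}, {H}, {Y}; under {G} X still reaches {H,T,Y} ∋ T.
size 2: {G,H}, {G,Y}, {H,Y}; under {G,H} X still reaches {T,Y} ∋ T.
X↔T cannot be blocked by any observed set — no back-door set.
No mediator lies on a directed X→…→T path.
Neither criterion identifies P(T|do(X)) in this graph.

P(T|do(X)): not identifiable (no BD/FD set).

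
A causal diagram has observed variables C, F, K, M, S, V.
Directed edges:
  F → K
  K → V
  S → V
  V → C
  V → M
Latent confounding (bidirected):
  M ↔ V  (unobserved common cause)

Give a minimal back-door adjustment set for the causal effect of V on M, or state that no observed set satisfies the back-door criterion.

V→M: no observed back-door set.

desc(V)\{V}={C,M}; candidates ⊆ {F,K,S}.
V↔M: latent back-door arc(s) into V.
size 0: {}; under {} V still reaches {F,K,M,S} ∋ M.
size 1: {F}, {K}, {S}; under {F} V still reaches {K,M,S} ∋ M.
size 2: {F,K}, {F,S}, {K,S}; under {F,K} V still reaches {M,S} ∋ M.
V↔M cannot be blocked by any observed set — no back-door set.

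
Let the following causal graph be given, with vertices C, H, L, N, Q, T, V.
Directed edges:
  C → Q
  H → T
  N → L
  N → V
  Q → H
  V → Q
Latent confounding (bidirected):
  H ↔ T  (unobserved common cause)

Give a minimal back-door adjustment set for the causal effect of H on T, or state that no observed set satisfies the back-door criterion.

H→T: no observed back-door set.

desc(H)\{H}={T}; candidates ⊆ {C,L,N,Q,V}.
H↔T: latent back-door arc(s) into H.
size 0: {}; under {} H still reaches {C,L,N,Q,T,V} ∋ T.
size 1: {C}, {L}, {N} …(+2); under {C} H still reaches {L,N,Q,T,V} ∋ T.
size 2: {C,L}, {C,N}, {C,Q} …(+7); under {C,L} H still reaches {N,Q,T,V} ∋ T.
H↔T cannot be blocked by any observed set — no back-door set.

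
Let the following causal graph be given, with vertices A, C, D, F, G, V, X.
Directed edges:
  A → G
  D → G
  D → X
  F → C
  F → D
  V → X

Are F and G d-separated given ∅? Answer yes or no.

No — F and G are d-connected given ∅.

Bayes-Ball from F | ∅ reaches {C,D,G,X}.
G ∈ reach(F|∅) ⇒ F ⊥̸ G | ∅.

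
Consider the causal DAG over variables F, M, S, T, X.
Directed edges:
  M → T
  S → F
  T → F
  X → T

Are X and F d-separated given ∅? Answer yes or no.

Bayes-Ball from X | ∅ reaches {F,T}.
F ∈ reach(X|∅) ⇒ X ⊥̸ F | ∅.

No — X and F are d-connected given ∅.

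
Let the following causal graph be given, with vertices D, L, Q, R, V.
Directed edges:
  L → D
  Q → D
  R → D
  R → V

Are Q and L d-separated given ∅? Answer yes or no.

Bayes-Ball from Q | ∅ reaches {D}.
L ∉ reach(Q|∅) ⇒ Q ⊥ L | ∅.

Yes — Q ⊥ L | ∅.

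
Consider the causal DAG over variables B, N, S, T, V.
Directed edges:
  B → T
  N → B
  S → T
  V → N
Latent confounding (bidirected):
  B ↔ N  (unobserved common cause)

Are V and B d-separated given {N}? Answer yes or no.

No — V and B are d-connected given {N}.

Bayes-Ball from V | {N} reaches {B,T}.
B ∈ reach(V|{N}) ⇒ V ⊥̸ B | {N}.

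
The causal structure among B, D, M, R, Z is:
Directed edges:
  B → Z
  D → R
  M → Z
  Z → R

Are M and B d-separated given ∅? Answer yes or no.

Bayes-Ball from M | ∅ reaches {R,Z}.
B ∉ reach(M|∅) ⇒ M ⊥ B | ∅.

Yes — M ⊥ B | ∅.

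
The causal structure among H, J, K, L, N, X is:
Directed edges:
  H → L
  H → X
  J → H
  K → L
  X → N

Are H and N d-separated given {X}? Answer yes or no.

Bayes-Ball from H | {X} reaches {J,L}.
N ∉ reach(H|{X}) ⇒ H ⊥ N | {X}.

Yes — H ⊥ N | {X}.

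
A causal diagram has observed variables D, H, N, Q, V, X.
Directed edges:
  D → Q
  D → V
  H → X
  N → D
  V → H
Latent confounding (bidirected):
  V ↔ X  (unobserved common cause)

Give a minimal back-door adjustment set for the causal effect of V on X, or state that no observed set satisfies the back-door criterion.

desc(V)\{V}={H,X}; candidates ⊆ {D,N,Q}.
V↔X: latent back-door arc(s) into V.
size 0: {}; under {} V still reaches {D,N,Q,X} ∋ X.
size 1: {D}, {N}, {Q}; under {D} V still reaches {X} ∋ X.
size 2: {D,N}, {D,Q}, {N,Q}; under {D,N} V still reaches {X} ∋ X.
V↔X cannot be blocked by any observed set — no back-door set.

V→X: no observed back-door set.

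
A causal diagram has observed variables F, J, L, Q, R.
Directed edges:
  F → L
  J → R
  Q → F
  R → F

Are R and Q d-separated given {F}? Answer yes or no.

Bayes-Ball from R | {F} reaches {J,Q}.
Q ∈ reach(R|{F}) ⇒ R ⊥̸ Q | {F}.

No — R and Q are d-connected given {F}.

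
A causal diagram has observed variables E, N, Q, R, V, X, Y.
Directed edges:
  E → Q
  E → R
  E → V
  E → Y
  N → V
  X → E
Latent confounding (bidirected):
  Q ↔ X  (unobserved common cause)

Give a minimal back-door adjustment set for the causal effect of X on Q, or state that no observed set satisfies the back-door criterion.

desc(X)\{X}={E,Q,R,V,Y}; candidates ⊆ {N}.
X↔Q: latent back-door arc(s) into X.
size 0: {}; under {} X still reaches {Q} ∋ Q.
size 1: {N}; under {N} X still reaches {Q} ∋ Q.
X↔Q cannot be blocked by any observed set — no back-door set.

X→Q: no observed back-door set.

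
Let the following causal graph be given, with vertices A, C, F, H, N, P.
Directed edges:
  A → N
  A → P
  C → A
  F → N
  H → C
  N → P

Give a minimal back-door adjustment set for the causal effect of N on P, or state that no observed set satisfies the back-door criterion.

N→P: minimal back-door set {A}.

desc(N)\{N}={P}; candidates ⊆ {A,C,F,H}.
size 0: {}; under {} N still reaches {A,C,F,H,P} ∋ P.
{A}: N⊥P given {A} in G with N→· removed — back-door holds.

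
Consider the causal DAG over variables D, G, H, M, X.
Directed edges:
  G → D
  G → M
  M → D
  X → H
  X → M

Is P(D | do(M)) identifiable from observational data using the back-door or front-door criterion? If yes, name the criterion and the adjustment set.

desc(M)\{M}={D}; candidates ⊆ {G,H,X}.
size 0: {}; under {} M still reaches {D,G,H,X} ∋ D.
{G}: M⊥D given {G} in G with M→· removed — back-door holds.
P(D|do(M)) = Σ_{G} P(D|M,G)·P(G).

P(D|do(M)): backdoor, adjust for {G}.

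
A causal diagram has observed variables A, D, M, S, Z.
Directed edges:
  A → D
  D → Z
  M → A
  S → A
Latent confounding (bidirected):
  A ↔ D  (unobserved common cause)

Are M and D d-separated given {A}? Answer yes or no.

Bayes-Ball from M | {A} reaches {D,S,Z}.
D ∈ reach(M|{A}) ⇒ M ⊥̸ D | {A}.

No — M and D are d-connected given {A}.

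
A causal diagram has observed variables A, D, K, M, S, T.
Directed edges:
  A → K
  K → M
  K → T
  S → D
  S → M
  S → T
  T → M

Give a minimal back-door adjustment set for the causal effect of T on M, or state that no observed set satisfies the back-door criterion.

T→M: minimal back-door set {K, S}.

desc(T)\{T}={M}; candidates ⊆ {A,D,K,S}.
size 0: {}; under {} T still reaches {A,D,K,M,S} ∋ M.
size 1: {A}, {D}, {K} …(+1); under {A} T still reaches {D,K,M,S} ∋ M.
{K,S}: T⊥M given {K,S} in G with T→· removed — back-door holds.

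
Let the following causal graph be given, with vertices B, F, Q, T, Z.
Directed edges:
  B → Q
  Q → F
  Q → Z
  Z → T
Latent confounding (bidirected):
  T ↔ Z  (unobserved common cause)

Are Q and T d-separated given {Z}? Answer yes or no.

Bayes-Ball from Q | {Z} reaches {B,F,T}.
T ∈ reach(Q|{Z}) ⇒ Q ⊥̸ T | {Z}.

No — Q and T are d-connected given {Z}.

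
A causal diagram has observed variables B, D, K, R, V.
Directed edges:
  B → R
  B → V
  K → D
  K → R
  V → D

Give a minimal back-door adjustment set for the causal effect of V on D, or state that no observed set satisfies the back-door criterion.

desc(V)\{V}={D}; candidates ⊆ {B,K,R}.
∅: V⊥D given ∅ in G with V→· removed — back-door holds.

V→D: minimal back-door set ∅.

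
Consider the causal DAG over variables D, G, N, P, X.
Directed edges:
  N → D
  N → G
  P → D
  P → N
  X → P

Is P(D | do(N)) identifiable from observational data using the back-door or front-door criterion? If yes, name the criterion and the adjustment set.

desc(N)\{N}={D,G}; candidates ⊆ {P,X}.
size 0: {}; under {} N still reaches {D,P,X} ∋ D.
{P}: N⊥D given {P} in G with N→· removed — back-door holds.
P(D|do(N)) = Σ_{P} P(D|N,P)·P(P).

P(D|do(N)): backdoor, adjust for {P}.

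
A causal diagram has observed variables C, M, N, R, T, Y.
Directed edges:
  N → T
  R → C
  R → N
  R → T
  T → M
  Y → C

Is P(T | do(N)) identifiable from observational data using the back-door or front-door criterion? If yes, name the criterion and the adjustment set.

desc(N)\{N}={M,T}; candidates ⊆ {C,R,Y}.
size 0: {}; under {} N still reaches {C,M,R,T} ∋ T.
{R}: N⊥T given {R} in G with N→· removed — back-door holds.
P(T|do(N)) = Σ_{R} P(T|N,R)·P(R).

P(T|do(N)): backdoor, adjust for {R}.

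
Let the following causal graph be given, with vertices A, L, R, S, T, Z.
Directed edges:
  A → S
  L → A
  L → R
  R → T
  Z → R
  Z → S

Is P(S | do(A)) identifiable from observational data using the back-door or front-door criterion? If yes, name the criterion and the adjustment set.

P(S|do(A)): backdoor, adjust for ∅.

desc(A)\{A}={S}; candidates ⊆ {L,R,T,Z}.
∅: A⊥S given ∅ in G with A→· removed — back-door holds.
P(S|do(A)) = P(S|A) — no adjustment needed.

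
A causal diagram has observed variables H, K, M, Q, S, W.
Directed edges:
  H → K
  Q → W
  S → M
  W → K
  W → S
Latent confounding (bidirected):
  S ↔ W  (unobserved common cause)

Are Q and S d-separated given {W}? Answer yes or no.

Bayes-Ball from Q | {W} reaches {M,S}.
S ∈ reach(Q|{W}) ⇒ Q ⊥̸ S | {W}.

No — Q and S are d-connected given {W}.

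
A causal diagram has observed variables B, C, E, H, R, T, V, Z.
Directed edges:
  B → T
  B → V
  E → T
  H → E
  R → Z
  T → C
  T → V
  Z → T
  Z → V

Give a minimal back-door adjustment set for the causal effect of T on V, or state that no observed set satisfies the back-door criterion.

desc(T)\{T}={C,V}; candidates ⊆ {B,E,H,R,Z}.
size 0: {}; under {} T still reaches {B,E,H,R,V,Z} ∋ V.
size 1: {B}, {E}, {H} …(+2); under {B} T still reaches {E,H,R,V,Z} ∋ V.
{B,Z}: T⊥V given {B,Z} in G with T→· removed — back-door holds.

T→V: minimal back-door set {B, Z}.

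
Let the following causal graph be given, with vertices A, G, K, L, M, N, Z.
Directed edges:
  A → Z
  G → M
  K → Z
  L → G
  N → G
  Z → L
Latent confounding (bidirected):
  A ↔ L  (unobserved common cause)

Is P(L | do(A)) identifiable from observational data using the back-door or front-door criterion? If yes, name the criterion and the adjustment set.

desc(A)\{A}={G,L,M,Z}; candidates ⊆ {K,N}.
A↔L: latent back-door arc(s) into A.
size 0: {}; under {} A still reaches {G,L,M} ∋ L.
size 1: {K}, {N}; under {K} A still reaches {G,L,M} ∋ L.
size 2: {K,N}; under {K,N} A still reaches {G,L,M} ∋ L.
A↔L cannot be blocked by any observed set — no back-door set.
{Z}: (i) intercepts every directed A→L path; (ii) no back-door A→{Z}; (iii) {A} blocks every back-door {Z}→L. Front-door holds.
P(L|do(A)) = Σ_{Z} P(Z|A) Σ_{A'} P(L|Z,A')P(A').

P(L|do(A)): frontdoor, adjust for {Z}.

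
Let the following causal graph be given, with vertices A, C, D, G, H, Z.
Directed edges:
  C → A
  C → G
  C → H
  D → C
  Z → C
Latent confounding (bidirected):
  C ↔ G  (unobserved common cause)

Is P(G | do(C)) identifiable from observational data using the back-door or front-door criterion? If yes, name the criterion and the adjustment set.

desc(C)\{C}={A,G,H}; candidates ⊆ {D,Z}.
C↔G: latent back-door arc(s) into C.
size 0: {}; under {} C still reaches {D,G,Z} ∋ G.
size 1: {D}, {Z}; under {D} C still reaches {G,Z} ∋ G.
size 2: {D,Z}; under {D,Z} C still reaches {G} ∋ G.
C↔G cannot be blocked by any observed set — no back-door set.
No mediator lies on a directed C→…→G path.
Neither criterion identifies P(G|do(C)) in this graph.

P(G|do(C)): not identifiable (no BD/FD set).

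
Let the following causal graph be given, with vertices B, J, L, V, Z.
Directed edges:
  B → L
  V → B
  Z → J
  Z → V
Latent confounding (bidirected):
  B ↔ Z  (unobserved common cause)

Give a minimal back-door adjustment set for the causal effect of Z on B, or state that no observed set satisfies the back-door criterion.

desc(Z)\{Z}={B,J,L,V}; candidates ⊆ {—}.
Z↔B: latent back-door arc(s) into Z.
size 0: {}; under {} Z still reaches {B,L} ∋ B.
Z↔B cannot be blocked by any observed set — no back-door set.

Z→B: no observed back-door set.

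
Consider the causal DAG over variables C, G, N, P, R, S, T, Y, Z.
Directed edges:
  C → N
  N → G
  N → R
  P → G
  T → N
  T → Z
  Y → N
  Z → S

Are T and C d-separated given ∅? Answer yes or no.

Bayes-Ball from T | ∅ reaches {G,N,R,S,Z}.
C ∉ reach(T|∅) ⇒ T ⊥ C | ∅.

Yes — T ⊥ C | ∅.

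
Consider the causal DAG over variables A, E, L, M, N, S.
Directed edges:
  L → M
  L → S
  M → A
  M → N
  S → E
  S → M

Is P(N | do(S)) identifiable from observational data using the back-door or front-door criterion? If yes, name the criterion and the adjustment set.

P(N|do(S)): backdoor, adjust for {L}.

desc(S)\{S}={A,E,M,N}; candidates ⊆ {L}.
size 0: {}; under {} S still reaches {A,L,M,N} ∋ N.
{L}: S⊥N given {L} in G with S→· removed — back-door holds.
P(N|do(S)) = Σ_{L} P(N|S,L)·P(L).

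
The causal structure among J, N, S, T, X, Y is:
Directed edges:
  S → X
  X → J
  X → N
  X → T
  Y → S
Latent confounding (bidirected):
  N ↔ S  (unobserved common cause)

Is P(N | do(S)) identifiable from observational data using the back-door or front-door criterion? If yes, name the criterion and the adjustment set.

desc(S)\{S}={J,N,T,X}; candidates ⊆ {Y}.
S↔N: latent back-door arc(s) into S.
size 0: {}; under {} S still reaches {N,Y} ∋ N.
size 1: {Y}; under {Y} S still reaches {N} ∋ N.
S↔N cannot be blocked by any observed set — no back-door set.
{X}: (i) intercepts every directed S→N path; (ii) no back-door S→{X}; (iii) {S} blocks every back-door {X}→N. Front-door holds.
P(N|do(S)) = Σ_{X} P(X|S) Σ_{S'} P(N|X,S')P(S').

P(N|do(S)): frontdoor, adjust for {X}.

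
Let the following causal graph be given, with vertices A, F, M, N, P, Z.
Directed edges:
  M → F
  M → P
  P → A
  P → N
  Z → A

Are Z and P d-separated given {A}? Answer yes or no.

No — Z and P are d-connected given {A}.

Bayes-Ball from Z | {A} reaches {F,M,N,P}.
P ∈ reach(Z|{A}) ⇒ Z ⊥̸ P | {A}.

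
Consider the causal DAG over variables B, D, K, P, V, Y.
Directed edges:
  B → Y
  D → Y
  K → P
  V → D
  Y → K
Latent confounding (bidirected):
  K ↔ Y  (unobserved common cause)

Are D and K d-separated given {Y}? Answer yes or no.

Bayes-Ball from D | {Y} reaches {B,K,P,V}.
K ∈ reach(D|{Y}) ⇒ D ⊥̸ K | {Y}.

No — D and K are d-connected given {Y}.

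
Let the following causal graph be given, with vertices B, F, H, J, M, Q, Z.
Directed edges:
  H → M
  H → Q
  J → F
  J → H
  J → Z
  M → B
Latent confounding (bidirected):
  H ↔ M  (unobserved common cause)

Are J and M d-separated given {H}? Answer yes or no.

Bayes-Ball from J | {H} reaches {B,F,M,Z}.
M ∈ reach(J|{H}) ⇒ J ⊥̸ M | {H}.

No — J and M are d-connected given {H}.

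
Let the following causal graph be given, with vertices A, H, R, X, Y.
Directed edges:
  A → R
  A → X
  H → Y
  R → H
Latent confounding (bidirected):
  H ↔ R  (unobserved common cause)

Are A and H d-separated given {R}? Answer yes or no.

Bayes-Ball from A | {R} reaches {H,X,Y}.
H ∈ reach(A|{R}) ⇒ A ⊥̸ H | {R}.

No — A and H are d-connected given {R}.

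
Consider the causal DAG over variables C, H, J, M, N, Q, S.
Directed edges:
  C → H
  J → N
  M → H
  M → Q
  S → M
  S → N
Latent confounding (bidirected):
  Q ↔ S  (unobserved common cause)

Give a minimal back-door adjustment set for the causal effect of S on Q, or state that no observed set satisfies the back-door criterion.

S→Q: no observed back-door set.

desc(S)\{S}={H,M,N,Q}; candidates ⊆ {C,J}.
S↔Q: latent back-door arc(s) into S.
size 0: {}; under {} S still reaches {Q} ∋ Q.
size 1: {C}, {J}; under {C} S still reaches {Q} ∋ Q.
size 2: {C,J}; under {C,J} S still reaches {Q} ∋ Q.
S↔Q cannot be blocked by any observed set — no back-door set.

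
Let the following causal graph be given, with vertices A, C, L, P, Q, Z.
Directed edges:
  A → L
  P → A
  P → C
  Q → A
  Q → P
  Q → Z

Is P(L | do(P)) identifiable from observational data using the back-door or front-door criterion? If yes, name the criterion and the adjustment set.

P(L|do(P)): backdoor, adjust for {Q}.

desc(P)\{P}={A,C,L}; candidates ⊆ {Q,Z}.
size 0: {}; under {} P still reaches {A,L,Q,Z} ∋ L.
{Q}: P⊥L given {Q} in G with P→· removed — back-door holds.
P(L|do(P)) = Σ_{Q} P(L|P,Q)·P(Q).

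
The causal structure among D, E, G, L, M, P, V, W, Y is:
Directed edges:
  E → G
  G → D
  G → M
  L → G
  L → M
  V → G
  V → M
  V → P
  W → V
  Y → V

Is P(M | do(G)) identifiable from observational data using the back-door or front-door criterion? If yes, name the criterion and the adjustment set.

desc(G)\{G}={D,M}; candidates ⊆ {E,L,P,V,W,Y}.
size 0: {}; under {} G still reaches {E,L,M,P,V,W,Y} ∋ M.
size 1: {E}, {L}, {P} …(+3); under {E} G still reaches {L,M,P,V,W,Y} ∋ M.
{L,V}: G⊥M given {L,V} in G with G→· removed — back-door holds.
P(M|do(G)) = Σ_{L,V} P(M|G,L,V)·P(L,V).

P(M|do(G)): backdoor, adjust for {L, V}.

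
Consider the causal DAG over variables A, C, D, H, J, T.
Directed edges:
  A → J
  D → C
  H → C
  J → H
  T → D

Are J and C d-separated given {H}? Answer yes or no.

Yes — J ⊥ C | {H}.

Bayes-Ball from J | {H} reaches {A}.
C ∉ reach(J|{H}) ⇒ J ⊥ C | {H}.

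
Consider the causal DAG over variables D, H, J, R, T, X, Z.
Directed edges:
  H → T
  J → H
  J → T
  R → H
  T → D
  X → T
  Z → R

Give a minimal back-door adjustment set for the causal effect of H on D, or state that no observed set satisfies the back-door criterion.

desc(H)\{H}={D,T}; candidates ⊆ {J,R,X,Z}.
size 0: {}; under {} H still reaches {D,J,R,T,Z} ∋ D.
{J}: H⊥D given {J} in G with H→· removed — back-door holds.

H→D: minimal back-door set {J}.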